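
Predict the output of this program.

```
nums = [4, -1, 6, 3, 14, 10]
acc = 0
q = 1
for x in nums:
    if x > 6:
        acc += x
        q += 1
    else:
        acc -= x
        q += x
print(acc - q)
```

x=4: not >6, acc = 0-4 = -4; q=5
x=-1: not >6, acc = (-4)-(-1) = -3; q=4
x=6: not >6, acc = (-3)-6 = -9; q=10
x=3: not >6, acc = (-9)-3 = -12; q=13
x=14: >6, acc = (-12)+14 = 2; q=14
x=10: >6, acc = 2+10 = 12; q=15
acc-q = 12-15 = -3

-3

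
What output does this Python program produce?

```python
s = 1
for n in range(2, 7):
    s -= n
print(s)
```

n=2: s = 1-2 = -1
n=3: s = (-1)-3 = -4
n=4: s = (-4)-4 = -8
n=5: s = (-8)-5 = -13
n=6: s = (-13)-6 = -19

-19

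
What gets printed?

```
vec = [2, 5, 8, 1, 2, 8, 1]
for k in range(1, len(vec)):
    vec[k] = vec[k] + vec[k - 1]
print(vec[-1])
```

27

k=1: vec[1] = 5+2 = 7 → [2, 7, 8, 1, 2, 8, 1]
k=2: vec[2] = 8+7 = 15 → [2, 7, 15, 1, 2, 8, 1]
k=3: vec[3] = 1+15 = 16 → [2, 7, 15, 16, 2, 8, 1]
k=4: vec[4] = 2+16 = 18 → [2, 7, 15, 16, 18, 8, 1]
k=5: vec[5] = 8+18 = 26 → [2, 7, 15, 16, 18, 26, 1]
k=6: vec[6] = 1+26 = 27 → [2, 7, 15, 16, 18, 26, 27]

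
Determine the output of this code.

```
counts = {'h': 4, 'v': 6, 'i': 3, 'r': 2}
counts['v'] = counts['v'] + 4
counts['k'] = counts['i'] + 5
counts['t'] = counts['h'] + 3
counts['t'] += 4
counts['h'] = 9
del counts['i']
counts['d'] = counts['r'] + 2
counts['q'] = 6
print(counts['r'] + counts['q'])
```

counts['v'] = counts['v']+4 = 10 → {'h': 4, 'v': 10, 'i': 3, 'r': 2}
counts['k'] = counts['i']+5 = 8 → {'h': 4, 'v': 10, 'i': 3, 'r': 2, 'k': 8}
counts['t'] = counts['h']+3 = 7 → {'h': 4, 'v': 10, 'i': 3, 'r': 2, 'k': 8, 't': 7}
counts['t'] = 7+4 = 11 → {'h': 4, 'v': 10, 'i': 3, 'r': 2, 'k': 8, 't': 11}
counts['h'] = 9 → {'h': 9, 'v': 10, 'i': 3, 'r': 2, 'k': 8, 't': 11}
del 'i' → {'h': 9, 'v': 10, 'r': 2, 'k': 8, 't': 11}
counts['d'] = counts['r']+2 = 4 → {'h': 9, 'v': 10, 'r': 2, 'k': 8, 't': 11, 'd': 4}
counts['q'] = 6 → {'h': 9, 'v': 10, 'r': 2, 'k': 8, 't': 11, 'd': 4, 'q': 6}
counts['r']+counts['q'] = 2+6 = 8

8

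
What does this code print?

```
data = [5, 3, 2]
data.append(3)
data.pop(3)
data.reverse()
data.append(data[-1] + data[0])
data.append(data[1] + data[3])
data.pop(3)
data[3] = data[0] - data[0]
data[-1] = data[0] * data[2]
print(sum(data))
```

append 3 → [5, 3, 2, 3]
pop(3) removes 3 → [5, 3, 2]
reverse → [2, 3, 5]
append data[-1]+data[0] = 5+2 = 7 → [2, 3, 5, 7]
append data[1]+data[3] = 3+7 = 10 → [2, 3, 5, 7, 10]
pop(3) removes 7 → [2, 3, 5, 10]
data[3] = data[0]-data[0] = 2-2 = 0 → [2, 3, 5, 0]
data[-1] = data[0]*data[2] = 2*5 = 10 → [2, 3, 5, 10]
sum = 20

20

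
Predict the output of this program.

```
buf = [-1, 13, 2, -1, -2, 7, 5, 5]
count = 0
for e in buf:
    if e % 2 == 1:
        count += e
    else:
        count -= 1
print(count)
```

e=-1: odd, count = 0+(-1) = -1
e=13: odd, count = (-1)+13 = 12
e=2: not odd, count = 12-1 = 11
e=-1: odd, count = 11+(-1) = 10
e=-2: not odd, count = 10-1 = 9
e=7: odd, count = 9+7 = 16
e=5: odd, count = 16+5 = 21
e=5: odd, count = 21+5 = 26

26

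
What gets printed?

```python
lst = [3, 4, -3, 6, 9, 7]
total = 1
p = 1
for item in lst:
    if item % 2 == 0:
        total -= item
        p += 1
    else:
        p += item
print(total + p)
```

item=3: not even; p=4
item=4: even, total = 1-4 = -3; p=5
item=-3: not even; p=2
item=6: even, total = (-3)-6 = -9; p=3
item=9: not even; p=12
item=7: not even; p=19
total+p = (-9)+19 = 10

10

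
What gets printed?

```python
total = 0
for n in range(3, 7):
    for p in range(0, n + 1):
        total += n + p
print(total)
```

n=3,p=0: total = 0+3 = 3
n=3,p=1: total = 3+4 = 7
n=3,p=2: total = 7+5 = 12
n=3,p=3: total = 12+6 = 18
n=4,p=0: total = 18+4 = 22
n=4,p=1: total = 22+5 = 27
n=4,p=2: total = 27+6 = 33
n=4,p=3: total = 33+7 = 40
n=4,p=4: total = 40+8 = 48
n=5,p=0: total = 48+5 = 53
n=5,p=1: total = 53+6 = 59
n=5,p=2: total = 59+7 = 66
n=5,p=3: total = 66+8 = 74
n=5,p=4: total = 74+9 = 83
n=5,p=5: total = 83+10 = 93
n=6,p=0: total = 93+6 = 99
n=6,p=1: total = 99+7 = 106
n=6,p=2: total = 106+8 = 114
n=6,p=3: total = 114+9 = 123
n=6,p=4: total = 123+10 = 133
n=6,p=5: total = 133+11 = 144
n=6,p=6: total = 144+12 = 156

156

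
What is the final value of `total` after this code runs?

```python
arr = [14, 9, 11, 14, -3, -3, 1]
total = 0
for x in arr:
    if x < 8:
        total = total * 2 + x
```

x=14: not <8
x=9: not <8
x=11: not <8
x=14: not <8
x=-3: <8, total = 0*2+(-3) = -3
x=-3: <8, total = (-3)*2+(-3) = -9
x=1: <8, total = (-9)*2+1 = -17

-17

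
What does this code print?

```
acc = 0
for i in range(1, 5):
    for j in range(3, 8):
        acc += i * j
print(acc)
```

i=1,j=3: acc = 0+3 = 3
i=1,j=4: acc = 3+4 = 7
i=1,j=5: acc = 7+5 = 12
i=1,j=6: acc = 12+6 = 18
i=1,j=7: acc = 18+7 = 25
i=2,j=3: acc = 25+6 = 31
i=2,j=4: acc = 31+8 = 39
i=2,j=5: acc = 39+10 = 49
i=2,j=6: acc = 49+12 = 61
i=2,j=7: acc = 61+14 = 75
i=3,j=3: acc = 75+9 = 84
i=3,j=4: acc = 84+12 = 96
i=3,j=5: acc = 96+15 = 111
i=3,j=6: acc = 111+18 = 129
i=3,j=7: acc = 129+21 = 150
i=4,j=3: acc = 150+12 = 162
i=4,j=4: acc = 162+16 = 178
i=4,j=5: acc = 178+20 = 198
i=4,j=6: acc = 198+24 = 222
i=4,j=7: acc = 222+28 = 250

250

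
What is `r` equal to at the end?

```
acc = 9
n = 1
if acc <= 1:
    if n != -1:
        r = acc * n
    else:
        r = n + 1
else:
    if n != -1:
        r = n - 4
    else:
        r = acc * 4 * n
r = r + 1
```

acc=9, n=1
acc <= 1 is False; n != -1 is True
→ r = n - 4 = -3
r = (-3)+1 = -2

-2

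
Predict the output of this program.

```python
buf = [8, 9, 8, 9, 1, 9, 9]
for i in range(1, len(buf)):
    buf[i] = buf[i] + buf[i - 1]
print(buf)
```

[8, 17, 25, 34, 35, 44, 53]

i=1: buf[1] = 9+8 = 17 → [8, 17, 8, 9, 1, 9, 9]
i=2: buf[2] = 8+17 = 25 → [8, 17, 25, 9, 1, 9, 9]
i=3: buf[3] = 9+25 = 34 → [8, 17, 25, 34, 1, 9, 9]
i=4: buf[4] = 1+34 = 35 → [8, 17, 25, 34, 35, 9, 9]
i=5: buf[5] = 9+35 = 44 → [8, 17, 25, 34, 35, 44, 9]
i=6: buf[6] = 9+44 = 53 → [8, 17, 25, 34, 35, 44, 53]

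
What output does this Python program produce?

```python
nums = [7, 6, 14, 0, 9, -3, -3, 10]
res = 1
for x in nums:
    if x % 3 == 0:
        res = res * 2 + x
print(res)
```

x=7: not %3==0
x=6: %3==0, res = 1*2+6 = 8
x=14: not %3==0
x=0: %3==0, res = 8*2+0 = 16
x=9: %3==0, res = 16*2+9 = 41
x=-3: %3==0, res = 41*2+(-3) = 79
x=-3: %3==0, res = 79*2+(-3) = 155
x=10: not %3==0

155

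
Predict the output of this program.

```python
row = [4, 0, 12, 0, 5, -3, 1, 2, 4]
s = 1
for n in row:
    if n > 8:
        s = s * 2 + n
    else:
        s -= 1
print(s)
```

4

n=4: not >8, s = 1-1 = 0
n=0: not >8, s = 0-1 = -1
n=12: >8, s = (-1)*2+12 = 10
n=0: not >8, s = 10-1 = 9
n=5: not >8, s = 9-1 = 8
n=-3: not >8, s = 8-1 = 7
n=1: not >8, s = 7-1 = 6
n=2: not >8, s = 6-1 = 5
n=4: not >8, s = 5-1 = 4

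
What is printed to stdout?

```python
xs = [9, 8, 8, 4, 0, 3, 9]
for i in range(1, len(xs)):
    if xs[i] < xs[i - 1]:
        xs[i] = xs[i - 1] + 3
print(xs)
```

[9, 12, 15, 18, 21, 24, 27]

i=1: 8<9, xs[1] = 9+3 = 12 → [9, 12, 8, 4, 0, 3, 9]
i=2: 8<12, xs[2] = 12+3 = 15 → [9, 12, 15, 4, 0, 3, 9]
i=3: 4<15, xs[3] = 15+3 = 18 → [9, 12, 15, 18, 0, 3, 9]
i=4: 0<18, xs[4] = 18+3 = 21 → [9, 12, 15, 18, 21, 3, 9]
i=5: 3<21, xs[5] = 21+3 = 24 → [9, 12, 15, 18, 21, 24, 9]
i=6: 9<24, xs[6] = 24+3 = 27 → [9, 12, 15, 18, 21, 24, 27]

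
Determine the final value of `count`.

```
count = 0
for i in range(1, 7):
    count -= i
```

i=1: count = 0-1 = -1
i=2: count = (-1)-2 = -3
i=3: count = (-3)-3 = -6
i=4: count = (-6)-4 = -10
i=5: count = (-10)-5 = -15
i=6: count = (-15)-6 = -21

-21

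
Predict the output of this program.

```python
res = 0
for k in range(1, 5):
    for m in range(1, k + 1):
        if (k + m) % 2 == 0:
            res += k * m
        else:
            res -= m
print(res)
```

34

k=1,m=1: even sum, res = 0+1 = 1
k=2,m=1: odd sum, res = 1-1 = 0
k=2,m=2: even sum, res = 0+4 = 4
k=3,m=1: even sum, res = 4+3 = 7
k=3,m=2: odd sum, res = 7-2 = 5
k=3,m=3: even sum, res = 5+9 = 14
k=4,m=1: odd sum, res = 14-1 = 13
k=4,m=2: even sum, res = 13+8 = 21
k=4,m=3: odd sum, res = 21-3 = 18
k=4,m=4: even sum, res = 18+16 = 34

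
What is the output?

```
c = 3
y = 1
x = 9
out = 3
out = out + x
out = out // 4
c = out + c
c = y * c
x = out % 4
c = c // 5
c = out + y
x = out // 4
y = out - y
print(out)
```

out = 3+9 = 12
out = 12//4 = 3
c = 3+3 = 6
c = 1*6 = 6
x = 3%4 = 3
c = 6//5 = 1
c = 3+1 = 4
x = 3//4 = 0
y = 3-1 = 2

3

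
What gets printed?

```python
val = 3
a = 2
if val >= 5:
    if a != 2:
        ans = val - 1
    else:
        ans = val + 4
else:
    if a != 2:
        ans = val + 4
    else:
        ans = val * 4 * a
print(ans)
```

24

val=3, a=2
val >= 5 is False; a != 2 is False
→ ans = val * 4 * a = 24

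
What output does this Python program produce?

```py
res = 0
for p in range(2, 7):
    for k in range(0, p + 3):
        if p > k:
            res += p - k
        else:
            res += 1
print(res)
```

p=2,k=0: 2>0, res = 0+2 = 2
p=2,k=1: 2>1, res = 2+1 = 3
p=2,k=2: not 2>2, res = 3+1 = 4
p=2,k=3: not 2>3, res = 4+1 = 5
p=2,k=4: not 2>4, res = 5+1 = 6
p=3,k=0: 3>0, res = 6+3 = 9
p=3,k=1: 3>1, res = 9+2 = 11
p=3,k=2: 3>2, res = 11+1 = 12
p=3,k=3: not 3>3, res = 12+1 = 13
p=3,k=4: not 3>4, res = 13+1 = 14
p=3,k=5: not 3>5, res = 14+1 = 15
p=4,k=0: 4>0, res = 15+4 = 19
p=4,k=1: 4>1, res = 19+3 = 22
p=4,k=2: 4>2, res = 22+2 = 24
p=4,k=3: 4>3, res = 24+1 = 25
p=4,k=4: not 4>4, res = 25+1 = 26
p=4,k=5: not 4>5, res = 26+1 = 27
p=4,k=6: not 4>6, res = 27+1 = 28
p=5,k=0: 5>0, res = 28+5 = 33
p=5,k=1: 5>1, res = 33+4 = 37
p=5,k=2: 5>2, res = 37+3 = 40
p=5,k=3: 5>3, res = 40+2 = 42
p=5,k=4: 5>4, res = 42+1 = 43
p=5,k=5: not 5>5, res = 43+1 = 44
p=5,k=6: not 5>6, res = 44+1 = 45
p=5,k=7: not 5>7, res = 45+1 = 46
p=6,k=0: 6>0, res = 46+6 = 52
p=6,k=1: 6>1, res = 52+5 = 57
p=6,k=2: 6>2, res = 57+4 = 61
p=6,k=3: 6>3, res = 61+3 = 64
p=6,k=4: 6>4, res = 64+2 = 66
p=6,k=5: 6>5, res = 66+1 = 67
p=6,k=6: not 6>6, res = 67+1 = 68
p=6,k=7: not 6>7, res = 68+1 = 69
p=6,k=8: not 6>8, res = 69+1 = 70

70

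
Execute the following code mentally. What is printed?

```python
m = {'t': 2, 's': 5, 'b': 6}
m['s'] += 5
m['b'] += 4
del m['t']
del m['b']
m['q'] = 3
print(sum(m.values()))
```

m['s'] = 5+5 = 10 → {'t': 2, 's': 10, 'b': 6}
m['b'] = 6+4 = 10 → {'t': 2, 's': 10, 'b': 10}
del 't' → {'s': 10, 'b': 10}
del 'b' → {'s': 10}
m['q'] = 3 → {'s': 10, 'q': 3}
sum of values = 13

13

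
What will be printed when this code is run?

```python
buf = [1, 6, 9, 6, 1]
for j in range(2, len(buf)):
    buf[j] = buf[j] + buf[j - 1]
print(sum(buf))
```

65

j=2: buf[2] = 9+6 = 15 → [1, 6, 15, 6, 1]
j=3: buf[3] = 6+15 = 21 → [1, 6, 15, 21, 1]
j=4: buf[4] = 1+21 = 22 → [1, 6, 15, 21, 22]
sum = 65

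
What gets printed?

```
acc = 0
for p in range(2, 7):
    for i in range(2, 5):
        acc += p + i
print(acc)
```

105

p=2,i=2: acc = 0+4 = 4
p=2,i=3: acc = 4+5 = 9
p=2,i=4: acc = 9+6 = 15
p=3,i=2: acc = 15+5 = 20
p=3,i=3: acc = 20+6 = 26
p=3,i=4: acc = 26+7 = 33
p=4,i=2: acc = 33+6 = 39
p=4,i=3: acc = 39+7 = 46
p=4,i=4: acc = 46+8 = 54
p=5,i=2: acc = 54+7 = 61
p=5,i=3: acc = 61+8 = 69
p=5,i=4: acc = 69+9 = 78
p=6,i=2: acc = 78+8 = 86
p=6,i=3: acc = 86+9 = 95
p=6,i=4: acc = 95+10 = 105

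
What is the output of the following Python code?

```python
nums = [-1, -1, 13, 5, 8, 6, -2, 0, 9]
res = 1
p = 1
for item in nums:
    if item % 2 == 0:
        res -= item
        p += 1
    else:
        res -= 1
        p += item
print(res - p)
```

item=-1: not even, res = 1-1 = 0; p=0
item=-1: not even, res = 0-1 = -1; p=-1
item=13: not even, res = (-1)-1 = -2; p=12
item=5: not even, res = (-2)-1 = -3; p=17
item=8: even, res = (-3)-8 = -11; p=18
item=6: even, res = (-11)-6 = -17; p=19
item=-2: even, res = (-17)-(-2) = -15; p=20
item=0: even, res = (-15)-0 = -15; p=21
item=9: not even, res = (-15)-1 = -16; p=30
res-p = (-16)-30 = -46

-46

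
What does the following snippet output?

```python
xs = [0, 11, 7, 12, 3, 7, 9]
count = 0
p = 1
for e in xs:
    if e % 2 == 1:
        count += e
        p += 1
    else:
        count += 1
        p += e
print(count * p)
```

702

e=0: not odd, count = 0+1 = 1; p=1
e=11: odd, count = 1+11 = 12; p=2
e=7: odd, count = 12+7 = 19; p=3
e=12: not odd, count = 19+1 = 20; p=15
e=3: odd, count = 20+3 = 23; p=16
e=7: odd, count = 23+7 = 30; p=17
e=9: odd, count = 30+9 = 39; p=18
count*p = 39*18 = 702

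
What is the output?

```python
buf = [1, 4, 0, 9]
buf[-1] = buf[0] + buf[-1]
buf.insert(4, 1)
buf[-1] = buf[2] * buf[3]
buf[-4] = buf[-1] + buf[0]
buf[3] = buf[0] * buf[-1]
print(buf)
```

buf[-1] = buf[0]+buf[-1] = 1+9 = 10 → [1, 4, 0, 10]
insert 1 at 4 → [1, 4, 0, 10, 1]
buf[-1] = buf[2]*buf[3] = 0*10 = 0 → [1, 4, 0, 10, 0]
buf[-4] = buf[-1]+buf[0] = 0+1 = 1 → [1, 1, 0, 10, 0]
buf[3] = buf[0]*buf[-1] = 1*0 = 0 → [1, 1, 0, 0, 0]

[1, 1, 0, 0, 0]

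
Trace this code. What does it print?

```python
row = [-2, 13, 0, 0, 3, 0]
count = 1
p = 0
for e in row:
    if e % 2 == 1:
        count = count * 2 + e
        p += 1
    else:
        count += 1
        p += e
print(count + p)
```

e=-2: not odd, count = 1+1 = 2; p=-2
e=13: odd, count = 2*2+13 = 17; p=-1
e=0: not odd, count = 17+1 = 18; p=-1
e=0: not odd, count = 18+1 = 19; p=-1
e=3: odd, count = 19*2+3 = 41; p=0
e=0: not odd, count = 41+1 = 42; p=0
count+p = 42+0 = 42

42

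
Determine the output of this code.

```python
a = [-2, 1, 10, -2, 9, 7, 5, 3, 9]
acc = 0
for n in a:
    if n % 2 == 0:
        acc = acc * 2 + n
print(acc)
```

10

n=-2: even, acc = 0*2+(-2) = -2
n=1: not even
n=10: even, acc = (-2)*2+10 = 6
n=-2: even, acc = 6*2+(-2) = 10
n=9: not even
n=7: not even
n=5: not even
n=3: not even
n=9: not even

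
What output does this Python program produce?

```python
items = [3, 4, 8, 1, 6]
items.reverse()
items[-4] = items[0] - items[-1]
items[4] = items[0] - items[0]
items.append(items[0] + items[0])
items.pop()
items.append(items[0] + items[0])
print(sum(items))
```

reverse → [6, 1, 8, 4, 3]
items[-4] = items[0]-items[-1] = 6-3 = 3 → [6, 3, 8, 4, 3]
items[4] = items[0]-items[0] = 6-6 = 0 → [6, 3, 8, 4, 0]
append items[0]+items[0] = 6+6 = 12 → [6, 3, 8, 4, 0, 12]
pop() removes 12 → [6, 3, 8, 4, 0]
append items[0]+items[0] = 6+6 = 12 → [6, 3, 8, 4, 0, 12]
sum = 33

33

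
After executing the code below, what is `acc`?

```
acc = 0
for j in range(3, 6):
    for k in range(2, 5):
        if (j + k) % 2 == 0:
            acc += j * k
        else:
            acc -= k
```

j=3,k=2: odd sum, acc = 0-2 = -2
j=3,k=3: even sum, acc = (-2)+9 = 7
j=3,k=4: odd sum, acc = 7-4 = 3
j=4,k=2: even sum, acc = 3+8 = 11
j=4,k=3: odd sum, acc = 11-3 = 8
j=4,k=4: even sum, acc = 8+16 = 24
j=5,k=2: odd sum, acc = 24-2 = 22
j=5,k=3: even sum, acc = 22+15 = 37
j=5,k=4: odd sum, acc = 37-4 = 33

33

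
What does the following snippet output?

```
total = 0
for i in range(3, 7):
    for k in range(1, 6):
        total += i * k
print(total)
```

i=3,k=1: total = 0+3 = 3
i=3,k=2: total = 3+6 = 9
i=3,k=3: total = 9+9 = 18
i=3,k=4: total = 18+12 = 30
i=3,k=5: total = 30+15 = 45
i=4,k=1: total = 45+4 = 49
i=4,k=2: total = 49+8 = 57
i=4,k=3: total = 57+12 = 69
i=4,k=4: total = 69+16 = 85
i=4,k=5: total = 85+20 = 105
i=5,k=1: total = 105+5 = 110
i=5,k=2: total = 110+10 = 120
i=5,k=3: total = 120+15 = 135
i=5,k=4: total = 135+20 = 155
i=5,k=5: total = 155+25 = 180
i=6,k=1: total = 180+6 = 186
i=6,k=2: total = 186+12 = 198
i=6,k=3: total = 198+18 = 216
i=6,k=4: total = 216+24 = 240
i=6,k=5: total = 240+30 = 270

270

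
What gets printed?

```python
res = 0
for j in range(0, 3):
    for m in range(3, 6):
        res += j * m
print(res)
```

36

j=0,m=3: res = 0+0 = 0
j=0,m=4: res = 0+0 = 0
j=0,m=5: res = 0+0 = 0
j=1,m=3: res = 0+3 = 3
j=1,m=4: res = 3+4 = 7
j=1,m=5: res = 7+5 = 12
j=2,m=3: res = 12+6 = 18
j=2,m=4: res = 18+8 = 26
j=2,m=5: res = 26+10 = 36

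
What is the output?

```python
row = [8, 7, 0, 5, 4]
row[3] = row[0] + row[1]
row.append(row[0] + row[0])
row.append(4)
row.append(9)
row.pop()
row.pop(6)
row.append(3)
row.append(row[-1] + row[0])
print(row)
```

row[3] = row[0]+row[1] = 8+7 = 15 → [8, 7, 0, 15, 4]
append row[0]+row[0] = 8+8 = 16 → [8, 7, 0, 15, 4, 16]
append 4 → [8, 7, 0, 15, 4, 16, 4]
append 9 → [8, 7, 0, 15, 4, 16, 4, 9]
pop() removes 9 → [8, 7, 0, 15, 4, 16, 4]
pop(6) removes 4 → [8, 7, 0, 15, 4, 16]
append 3 → [8, 7, 0, 15, 4, 16, 3]
append row[-1]+row[0] = 3+8 = 11 → [8, 7, 0, 15, 4, 16, 3, 11]

[8, 7, 0, 15, 4, 16, 3, 11]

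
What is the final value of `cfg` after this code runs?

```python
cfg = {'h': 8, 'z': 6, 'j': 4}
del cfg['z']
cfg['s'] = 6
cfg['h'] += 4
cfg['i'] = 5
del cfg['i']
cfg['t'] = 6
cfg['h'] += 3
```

del 'z' → {'h': 8, 'j': 4}
cfg['s'] = 6 → {'h': 8, 'j': 4, 's': 6}
cfg['h'] = 8+4 = 12 → {'h': 12, 'j': 4, 's': 6}
cfg['i'] = 5 → {'h': 12, 'j': 4, 's': 6, 'i': 5}
del 'i' → {'h': 12, 'j': 4, 's': 6}
cfg['t'] = 6 → {'h': 12, 'j': 4, 's': 6, 't': 6}
cfg['h'] = 12+3 = 15 → {'h': 15, 'j': 4, 's': 6, 't': 6}

{'h': 15, 'j': 4, 's': 6, 't': 6}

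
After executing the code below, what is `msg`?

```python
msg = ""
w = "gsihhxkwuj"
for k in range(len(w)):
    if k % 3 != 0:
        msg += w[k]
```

k=0: skip
k=1: add 's' → 's'
k=2: add 'i' → 'si'
k=3: skip
k=4: add 'h' → 'sih'
k=5: add 'x' → 'sihx'
k=6: skip
k=7: add 'w' → 'sihxw'
k=8: add 'u' → 'sihxwu'
k=9: skip

'sihxwu'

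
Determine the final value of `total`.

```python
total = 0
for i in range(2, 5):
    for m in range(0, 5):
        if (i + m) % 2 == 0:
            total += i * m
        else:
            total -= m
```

i=2,m=0: even sum, total = 0+0 = 0
i=2,m=1: odd sum, total = 0-1 = -1
i=2,m=2: even sum, total = (-1)+4 = 3
i=2,m=3: odd sum, total = 3-3 = 0
i=2,m=4: even sum, total = 0+8 = 8
i=3,m=0: odd sum, total = 8-0 = 8
i=3,m=1: even sum, total = 8+3 = 11
i=3,m=2: odd sum, total = 11-2 = 9
i=3,m=3: even sum, total = 9+9 = 18
i=3,m=4: odd sum, total = 18-4 = 14
i=4,m=0: even sum, total = 14+0 = 14
i=4,m=1: odd sum, total = 14-1 = 13
i=4,m=2: even sum, total = 13+8 = 21
i=4,m=3: odd sum, total = 21-3 = 18
i=4,m=4: even sum, total = 18+16 = 34

34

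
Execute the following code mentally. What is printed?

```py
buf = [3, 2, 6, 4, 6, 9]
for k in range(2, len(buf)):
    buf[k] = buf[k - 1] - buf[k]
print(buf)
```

[3, 2, -4, -8, -14, -23]

k=2: buf[2] = 2-6 = -4 → [3, 2, -4, 4, 6, 9]
k=3: buf[3] = (-4)-4 = -8 → [3, 2, -4, -8, 6, 9]
k=4: buf[4] = (-8)-6 = -14 → [3, 2, -4, -8, -14, 9]
k=5: buf[5] = (-14)-9 = -23 → [3, 2, -4, -8, -14, -23]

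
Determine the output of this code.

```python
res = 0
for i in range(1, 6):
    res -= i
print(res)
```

-15

i=1: res = 0-1 = -1
i=2: res = (-1)-2 = -3
i=3: res = (-3)-3 = -6
i=4: res = (-6)-4 = -10
i=5: res = (-10)-5 = -15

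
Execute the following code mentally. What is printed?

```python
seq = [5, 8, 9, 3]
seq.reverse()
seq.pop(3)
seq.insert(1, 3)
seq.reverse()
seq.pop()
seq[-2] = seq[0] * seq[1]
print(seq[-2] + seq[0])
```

80

reverse → [3, 9, 8, 5]
pop(3) removes 5 → [3, 9, 8]
insert 3 at 1 → [3, 3, 9, 8]
reverse → [8, 9, 3, 3]
pop() removes 3 → [8, 9, 3]
seq[-2] = seq[0]*seq[1] = 8*9 = 72 → [8, 72, 3]
seq[-2]+seq[0] = 72+8 = 80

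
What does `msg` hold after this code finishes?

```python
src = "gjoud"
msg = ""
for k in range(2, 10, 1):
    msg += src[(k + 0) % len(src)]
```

k=2: add src[2]='o' → 'o'
k=3: add src[3]='u' → 'ou'
k=4: add src[4]='d' → 'oud'
k=5: add src[0]='g' → 'oudg'
k=6: add src[1]='j' → 'oudgj'
k=7: add src[2]='o' → 'oudgjo'
k=8: add src[3]='u' → 'oudgjou'
k=9: add src[4]='d' → 'oudgjoud'

'oudgjoud'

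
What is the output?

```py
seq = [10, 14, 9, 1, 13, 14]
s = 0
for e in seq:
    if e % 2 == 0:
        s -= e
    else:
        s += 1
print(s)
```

-35

e=10: even, s = 0-10 = -10
e=14: even, s = (-10)-14 = -24
e=9: not even, s = (-24)+1 = -23
e=1: not even, s = (-23)+1 = -22
e=13: not even, s = (-22)+1 = -21
e=14: even, s = (-21)-14 = -35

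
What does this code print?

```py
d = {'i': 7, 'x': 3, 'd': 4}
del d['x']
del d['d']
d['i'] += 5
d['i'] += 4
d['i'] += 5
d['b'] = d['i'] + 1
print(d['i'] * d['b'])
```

del 'x' → {'i': 7, 'd': 4}
del 'd' → {'i': 7}
d['i'] = 7+5 = 12 → {'i': 12}
d['i'] = 12+4 = 16 → {'i': 16}
d['i'] = 16+5 = 21 → {'i': 21}
d['b'] = d['i']+1 = 22 → {'i': 21, 'b': 22}
d['i']*d['b'] = 21*22 = 462

462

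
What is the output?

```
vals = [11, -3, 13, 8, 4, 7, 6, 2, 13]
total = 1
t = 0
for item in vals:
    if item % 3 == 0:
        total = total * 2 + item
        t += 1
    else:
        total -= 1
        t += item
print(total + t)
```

50

item=11: not %3==0, total = 1-1 = 0; t=11
item=-3: %3==0, total = 0*2+(-3) = -3; t=12
item=13: not %3==0, total = (-3)-1 = -4; t=25
item=8: not %3==0, total = (-4)-1 = -5; t=33
item=4: not %3==0, total = (-5)-1 = -6; t=37
item=7: not %3==0, total = (-6)-1 = -7; t=44
item=6: %3==0, total = (-7)*2+6 = -8; t=45
item=2: not %3==0, total = (-8)-1 = -9; t=47
item=13: not %3==0, total = (-9)-1 = -10; t=60
total+t = (-10)+60 = 50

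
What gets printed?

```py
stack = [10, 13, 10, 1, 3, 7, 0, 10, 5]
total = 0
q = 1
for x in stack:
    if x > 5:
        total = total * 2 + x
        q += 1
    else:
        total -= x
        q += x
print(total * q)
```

4605

x=10: >5, total = 0*2+10 = 10; q=2
x=13: >5, total = 10*2+13 = 33; q=3
x=10: >5, total = 33*2+10 = 76; q=4
x=1: not >5, total = 76-1 = 75; q=5
x=3: not >5, total = 75-3 = 72; q=8
x=7: >5, total = 72*2+7 = 151; q=9
x=0: not >5, total = 151-0 = 151; q=9
x=10: >5, total = 151*2+10 = 312; q=10
x=5: not >5, total = 312-5 = 307; q=15
total*q = 307*15 = 4605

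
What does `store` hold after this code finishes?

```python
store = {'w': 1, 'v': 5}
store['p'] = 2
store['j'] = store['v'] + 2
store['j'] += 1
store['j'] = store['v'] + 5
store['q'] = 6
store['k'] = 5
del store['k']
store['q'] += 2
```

{'w': 1, 'v': 5, 'p': 2, 'j': 10, 'q': 8}

store['p'] = 2 → {'w': 1, 'v': 5, 'p': 2}
store['j'] = store['v']+2 = 7 → {'w': 1, 'v': 5, 'p': 2, 'j': 7}
store['j'] = 7+1 = 8 → {'w': 1, 'v': 5, 'p': 2, 'j': 8}
store['j'] = store['v']+5 = 10 → {'w': 1, 'v': 5, 'p': 2, 'j': 10}
store['q'] = 6 → {'w': 1, 'v': 5, 'p': 2, 'j': 10, 'q': 6}
store['k'] = 5 → {'w': 1, 'v': 5, 'p': 2, 'j': 10, 'q': 6, 'k': 5}
del 'k' → {'w': 1, 'v': 5, 'p': 2, 'j': 10, 'q': 6}
store['q'] = 6+2 = 8 → {'w': 1, 'v': 5, 'p': 2, 'j': 10, 'q': 8}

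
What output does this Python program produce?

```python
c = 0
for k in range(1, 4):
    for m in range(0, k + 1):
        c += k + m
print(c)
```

30

k=1,m=0: c = 0+1 = 1
k=1,m=1: c = 1+2 = 3
k=2,m=0: c = 3+2 = 5
k=2,m=1: c = 5+3 = 8
k=2,m=2: c = 8+4 = 12
k=3,m=0: c = 12+3 = 15
k=3,m=1: c = 15+4 = 19
k=3,m=2: c = 19+5 = 24
k=3,m=3: c = 24+6 = 30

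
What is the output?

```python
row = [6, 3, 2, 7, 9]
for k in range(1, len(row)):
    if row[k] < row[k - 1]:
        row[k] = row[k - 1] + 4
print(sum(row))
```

k=1: 3<6, row[1] = 6+4 = 10 → [6, 10, 2, 7, 9]
k=2: 2<10, row[2] = 10+4 = 14 → [6, 10, 14, 7, 9]
k=3: 7<14, row[3] = 14+4 = 18 → [6, 10, 14, 18, 9]
k=4: 9<18, row[4] = 18+4 = 22 → [6, 10, 14, 18, 22]
sum = 70

70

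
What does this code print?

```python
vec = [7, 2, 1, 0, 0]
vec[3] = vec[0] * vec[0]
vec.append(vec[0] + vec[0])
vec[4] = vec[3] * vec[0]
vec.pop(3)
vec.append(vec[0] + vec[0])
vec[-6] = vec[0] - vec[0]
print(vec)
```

vec[3] = vec[0]*vec[0] = 7*7 = 49 → [7, 2, 1, 49, 0]
append vec[0]+vec[0] = 7+7 = 14 → [7, 2, 1, 49, 0, 14]
vec[4] = vec[3]*vec[0] = 49*7 = 343 → [7, 2, 1, 49, 343, 14]
pop(3) removes 49 → [7, 2, 1, 343, 14]
append vec[0]+vec[0] = 7+7 = 14 → [7, 2, 1, 343, 14, 14]
vec[-6] = vec[0]-vec[0] = 7-7 = 0 → [0, 2, 1, 343, 14, 14]

[0, 2, 1, 343, 14, 14]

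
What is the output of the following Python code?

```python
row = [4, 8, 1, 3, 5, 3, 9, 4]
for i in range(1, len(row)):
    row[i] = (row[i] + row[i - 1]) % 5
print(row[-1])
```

i=1: row[1] = (8+4)%5 = 2 → [4, 2, 1, 3, 5, 3, 9, 4]
i=2: row[2] = (1+2)%5 = 3 → [4, 2, 3, 3, 5, 3, 9, 4]
i=3: row[3] = (3+3)%5 = 1 → [4, 2, 3, 1, 5, 3, 9, 4]
i=4: row[4] = (5+1)%5 = 1 → [4, 2, 3, 1, 1, 3, 9, 4]
i=5: row[5] = (3+1)%5 = 4 → [4, 2, 3, 1, 1, 4, 9, 4]
i=6: row[6] = (9+4)%5 = 3 → [4, 2, 3, 1, 1, 4, 3, 4]
i=7: row[7] = (4+3)%5 = 2 → [4, 2, 3, 1, 1, 4, 3, 2]

2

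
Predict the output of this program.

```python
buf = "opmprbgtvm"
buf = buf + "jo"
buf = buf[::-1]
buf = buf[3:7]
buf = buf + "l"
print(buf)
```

+ 'jo' → 'opmprbgtvmjo'
reverse → 'ojmvtgbrpmpo'
slice [3:7] → 'vtgb'
+ 'l' → 'vtgbl'

vtgbl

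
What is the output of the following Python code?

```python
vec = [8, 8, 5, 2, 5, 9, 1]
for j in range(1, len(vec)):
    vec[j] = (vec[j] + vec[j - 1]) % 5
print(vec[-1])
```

j=1: vec[1] = (8+8)%5 = 1 → [8, 1, 5, 2, 5, 9, 1]
j=2: vec[2] = (5+1)%5 = 1 → [8, 1, 1, 2, 5, 9, 1]
j=3: vec[3] = (2+1)%5 = 3 → [8, 1, 1, 3, 5, 9, 1]
j=4: vec[4] = (5+3)%5 = 3 → [8, 1, 1, 3, 3, 9, 1]
j=5: vec[5] = (9+3)%5 = 2 → [8, 1, 1, 3, 3, 2, 1]
j=6: vec[6] = (1+2)%5 = 3 → [8, 1, 1, 3, 3, 2, 3]

3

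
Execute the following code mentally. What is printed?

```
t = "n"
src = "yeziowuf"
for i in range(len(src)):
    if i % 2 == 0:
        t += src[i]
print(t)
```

nyzou

i=0: add 'y' → 'ny'
i=1: skip
i=2: add 'z' → 'nyz'
i=3: skip
i=4: add 'o' → 'nyzo'
i=5: skip
i=6: add 'u' → 'nyzou'
i=7: skip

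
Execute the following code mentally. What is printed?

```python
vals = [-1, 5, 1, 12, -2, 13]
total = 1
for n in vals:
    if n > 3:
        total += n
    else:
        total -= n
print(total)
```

33

n=-1: not >3, total = 1-(-1) = 2
n=5: >3, total = 2+5 = 7
n=1: not >3, total = 7-1 = 6
n=12: >3, total = 6+12 = 18
n=-2: not >3, total = 18-(-2) = 20
n=13: >3, total = 20+13 = 33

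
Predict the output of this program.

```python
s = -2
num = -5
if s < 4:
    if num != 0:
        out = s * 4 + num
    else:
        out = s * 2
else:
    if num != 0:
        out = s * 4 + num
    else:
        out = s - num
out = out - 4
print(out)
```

-17

s=-2, num=-5
s < 4 is True; num != 0 is True
→ out = s * 4 + num = -13
out = (-13)-4 = -17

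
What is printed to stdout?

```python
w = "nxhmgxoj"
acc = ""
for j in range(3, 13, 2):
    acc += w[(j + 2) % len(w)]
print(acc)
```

xjxmx

j=3: add w[5]='x' → 'x'
j=5: add w[7]='j' → 'xj'
j=7: add w[1]='x' → 'xjx'
j=9: add w[3]='m' → 'xjxm'
j=11: add w[5]='x' → 'xjxmx'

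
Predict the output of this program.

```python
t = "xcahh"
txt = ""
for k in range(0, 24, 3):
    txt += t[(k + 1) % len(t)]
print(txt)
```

chaxhcha

k=0: add t[1]='c' → 'c'
k=3: add t[4]='h' → 'ch'
k=6: add t[2]='a' → 'cha'
k=9: add t[0]='x' → 'chax'
k=12: add t[3]='h' → 'chaxh'
k=15: add t[1]='c' → 'chaxhc'
k=18: add t[4]='h' → 'chaxhch'
k=21: add t[2]='a' → 'chaxhcha'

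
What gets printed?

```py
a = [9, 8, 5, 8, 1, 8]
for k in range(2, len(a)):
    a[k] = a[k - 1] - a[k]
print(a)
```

k=2: a[2] = 8-5 = 3 → [9, 8, 3, 8, 1, 8]
k=3: a[3] = 3-8 = -5 → [9, 8, 3, -5, 1, 8]
k=4: a[4] = (-5)-1 = -6 → [9, 8, 3, -5, -6, 8]
k=5: a[5] = (-6)-8 = -14 → [9, 8, 3, -5, -6, -14]

[9, 8, 3, -5, -6, -14]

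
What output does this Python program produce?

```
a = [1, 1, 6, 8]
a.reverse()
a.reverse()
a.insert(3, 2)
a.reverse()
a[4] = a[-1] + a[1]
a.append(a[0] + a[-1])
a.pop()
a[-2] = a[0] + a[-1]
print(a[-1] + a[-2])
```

reverse → [8, 6, 1, 1]
reverse → [1, 1, 6, 8]
insert 2 at 3 → [1, 1, 6, 2, 8]
reverse → [8, 2, 6, 1, 1]
a[4] = a[-1]+a[1] = 1+2 = 3 → [8, 2, 6, 1, 3]
append a[0]+a[-1] = 8+3 = 11 → [8, 2, 6, 1, 3, 11]
pop() removes 11 → [8, 2, 6, 1, 3]
a[-2] = a[0]+a[-1] = 8+3 = 11 → [8, 2, 6, 11, 3]
a[-1]+a[-2] = 3+11 = 14

14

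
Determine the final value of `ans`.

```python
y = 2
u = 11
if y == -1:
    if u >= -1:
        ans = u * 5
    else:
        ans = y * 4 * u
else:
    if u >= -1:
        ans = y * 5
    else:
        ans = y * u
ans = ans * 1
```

10

y=2, u=11
y == -1 is False; u >= -1 is True
→ ans = y * 5 = 10
ans = 10*1 = 10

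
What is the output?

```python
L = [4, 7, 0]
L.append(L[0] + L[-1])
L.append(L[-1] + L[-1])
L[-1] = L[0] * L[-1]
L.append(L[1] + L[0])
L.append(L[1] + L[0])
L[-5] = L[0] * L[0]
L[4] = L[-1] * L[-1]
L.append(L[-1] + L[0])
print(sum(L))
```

append L[0]+L[-1] = 4+0 = 4 → [4, 7, 0, 4]
append L[-1]+L[-1] = 4+4 = 8 → [4, 7, 0, 4, 8]
L[-1] = L[0]*L[-1] = 4*8 = 32 → [4, 7, 0, 4, 32]
append L[1]+L[0] = 7+4 = 11 → [4, 7, 0, 4, 32, 11]
append L[1]+L[0] = 7+4 = 11 → [4, 7, 0, 4, 32, 11, 11]
L[-5] = L[0]*L[0] = 4*4 = 16 → [4, 7, 16, 4, 32, 11, 11]
L[4] = L[-1]*L[-1] = 11*11 = 121 → [4, 7, 16, 4, 121, 11, 11]
append L[-1]+L[0] = 11+4 = 15 → [4, 7, 16, 4, 121, 11, 11, 15]
sum = 189

189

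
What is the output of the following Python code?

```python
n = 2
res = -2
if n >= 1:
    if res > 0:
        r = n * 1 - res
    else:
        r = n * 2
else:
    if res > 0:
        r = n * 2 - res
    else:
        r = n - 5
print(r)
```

4

n=2, res=-2
n >= 1 is True; res > 0 is False
→ r = n * 2 = 4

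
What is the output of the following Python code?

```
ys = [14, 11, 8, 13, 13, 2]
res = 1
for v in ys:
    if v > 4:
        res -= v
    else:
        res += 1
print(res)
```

v=14: >4, res = 1-14 = -13
v=11: >4, res = (-13)-11 = -24
v=8: >4, res = (-24)-8 = -32
v=13: >4, res = (-32)-13 = -45
v=13: >4, res = (-45)-13 = -58
v=2: not >4, res = (-58)+1 = -57

-57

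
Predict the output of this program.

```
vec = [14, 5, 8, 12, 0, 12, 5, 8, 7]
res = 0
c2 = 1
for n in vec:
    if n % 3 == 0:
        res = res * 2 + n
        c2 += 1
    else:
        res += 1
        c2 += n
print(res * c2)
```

4437

n=14: not %3==0, res = 0+1 = 1; c2=15
n=5: not %3==0, res = 1+1 = 2; c2=20
n=8: not %3==0, res = 2+1 = 3; c2=28
n=12: %3==0, res = 3*2+12 = 18; c2=29
n=0: %3==0, res = 18*2+0 = 36; c2=30
n=12: %3==0, res = 36*2+12 = 84; c2=31
n=5: not %3==0, res = 84+1 = 85; c2=36
n=8: not %3==0, res = 85+1 = 86; c2=44
n=7: not %3==0, res = 86+1 = 87; c2=51
res*c2 = 87*51 = 4437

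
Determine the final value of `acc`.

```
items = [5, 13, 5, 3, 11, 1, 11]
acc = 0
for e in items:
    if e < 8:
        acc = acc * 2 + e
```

e=5: <8, acc = 0*2+5 = 5
e=13: not <8
e=5: <8, acc = 5*2+5 = 15
e=3: <8, acc = 15*2+3 = 33
e=11: not <8
e=1: <8, acc = 33*2+1 = 67
e=11: not <8

67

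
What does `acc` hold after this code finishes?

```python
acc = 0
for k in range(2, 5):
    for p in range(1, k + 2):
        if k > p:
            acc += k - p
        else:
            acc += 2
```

22

k=2,p=1: 2>1, acc = 0+1 = 1
k=2,p=2: not 2>2, acc = 1+2 = 3
k=2,p=3: not 2>3, acc = 3+2 = 5
k=3,p=1: 3>1, acc = 5+2 = 7
k=3,p=2: 3>2, acc = 7+1 = 8
k=3,p=3: not 3>3, acc = 8+2 = 10
k=3,p=4: not 3>4, acc = 10+2 = 12
k=4,p=1: 4>1, acc = 12+3 = 15
k=4,p=2: 4>2, acc = 15+2 = 17
k=4,p=3: 4>3, acc = 17+1 = 18
k=4,p=4: not 4>4, acc = 18+2 = 20
k=4,p=5: not 4>5, acc = 20+2 = 22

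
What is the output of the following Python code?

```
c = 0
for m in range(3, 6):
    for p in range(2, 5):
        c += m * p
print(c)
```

m=3,p=2: c = 0+6 = 6
m=3,p=3: c = 6+9 = 15
m=3,p=4: c = 15+12 = 27
m=4,p=2: c = 27+8 = 35
m=4,p=3: c = 35+12 = 47
m=4,p=4: c = 47+16 = 63
m=5,p=2: c = 63+10 = 73
m=5,p=3: c = 73+15 = 88
m=5,p=4: c = 88+20 = 108

108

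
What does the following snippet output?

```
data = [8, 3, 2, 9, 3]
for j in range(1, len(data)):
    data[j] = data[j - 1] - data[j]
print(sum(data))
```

1

j=1: data[1] = 8-3 = 5 → [8, 5, 2, 9, 3]
j=2: data[2] = 5-2 = 3 → [8, 5, 3, 9, 3]
j=3: data[3] = 3-9 = -6 → [8, 5, 3, -6, 3]
j=4: data[4] = (-6)-3 = -9 → [8, 5, 3, -6, -9]
sum = 1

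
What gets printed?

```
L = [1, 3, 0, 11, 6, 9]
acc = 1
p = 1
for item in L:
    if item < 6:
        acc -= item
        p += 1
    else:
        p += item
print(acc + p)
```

item=1: <6, acc = 1-1 = 0; p=2
item=3: <6, acc = 0-3 = -3; p=3
item=0: <6, acc = (-3)-0 = -3; p=4
item=11: not <6; p=15
item=6: not <6; p=21
item=9: not <6; p=30
acc+p = (-3)+30 = 27

27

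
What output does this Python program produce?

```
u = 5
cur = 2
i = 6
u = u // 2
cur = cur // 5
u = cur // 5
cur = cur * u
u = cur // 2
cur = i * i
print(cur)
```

u = 5//2 = 2
cur = 2//5 = 0
u = 0//5 = 0
cur = 0*0 = 0
u = 0//2 = 0
cur = 6*6 = 36

36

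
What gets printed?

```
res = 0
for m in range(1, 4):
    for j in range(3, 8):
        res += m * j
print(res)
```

150

m=1,j=3: res = 0+3 = 3
m=1,j=4: res = 3+4 = 7
m=1,j=5: res = 7+5 = 12
m=1,j=6: res = 12+6 = 18
m=1,j=7: res = 18+7 = 25
m=2,j=3: res = 25+6 = 31
m=2,j=4: res = 31+8 = 39
m=2,j=5: res = 39+10 = 49
m=2,j=6: res = 49+12 = 61
m=2,j=7: res = 61+14 = 75
m=3,j=3: res = 75+9 = 84
m=3,j=4: res = 84+12 = 96
m=3,j=5: res = 96+15 = 111
m=3,j=6: res = 111+18 = 129
m=3,j=7: res = 129+21 = 150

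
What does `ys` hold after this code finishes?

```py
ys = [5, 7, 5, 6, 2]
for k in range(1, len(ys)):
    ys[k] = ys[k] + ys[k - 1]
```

[5, 12, 17, 23, 25]

k=1: ys[1] = 7+5 = 12 → [5, 12, 5, 6, 2]
k=2: ys[2] = 5+12 = 17 → [5, 12, 17, 6, 2]
k=3: ys[3] = 6+17 = 23 → [5, 12, 17, 23, 2]
k=4: ys[4] = 2+23 = 25 → [5, 12, 17, 23, 25]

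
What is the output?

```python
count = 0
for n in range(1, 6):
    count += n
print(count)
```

15

n=1: count = 0+1 = 1
n=2: count = 1+2 = 3
n=3: count = 3+3 = 6
n=4: count = 6+4 = 10
n=5: count = 10+5 = 15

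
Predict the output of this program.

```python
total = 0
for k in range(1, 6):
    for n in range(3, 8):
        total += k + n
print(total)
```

200

k=1,n=3: total = 0+4 = 4
k=1,n=4: total = 4+5 = 9
k=1,n=5: total = 9+6 = 15
k=1,n=6: total = 15+7 = 22
k=1,n=7: total = 22+8 = 30
k=2,n=3: total = 30+5 = 35
k=2,n=4: total = 35+6 = 41
k=2,n=5: total = 41+7 = 48
k=2,n=6: total = 48+8 = 56
k=2,n=7: total = 56+9 = 65
k=3,n=3: total = 65+6 = 71
k=3,n=4: total = 71+7 = 78
k=3,n=5: total = 78+8 = 86
k=3,n=6: total = 86+9 = 95
k=3,n=7: total = 95+10 = 105
k=4,n=3: total = 105+7 = 112
k=4,n=4: total = 112+8 = 120
k=4,n=5: total = 120+9 = 129
k=4,n=6: total = 129+10 = 139
k=4,n=7: total = 139+11 = 150
k=5,n=3: total = 150+8 = 158
k=5,n=4: total = 158+9 = 167
k=5,n=5: total = 167+10 = 177
k=5,n=6: total = 177+11 = 188
k=5,n=7: total = 188+12 = 200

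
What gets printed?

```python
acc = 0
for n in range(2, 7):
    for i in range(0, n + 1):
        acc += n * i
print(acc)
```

265

n=2,i=0: acc = 0+0 = 0
n=2,i=1: acc = 0+2 = 2
n=2,i=2: acc = 2+4 = 6
n=3,i=0: acc = 6+0 = 6
n=3,i=1: acc = 6+3 = 9
n=3,i=2: acc = 9+6 = 15
n=3,i=3: acc = 15+9 = 24
n=4,i=0: acc = 24+0 = 24
n=4,i=1: acc = 24+4 = 28
n=4,i=2: acc = 28+8 = 36
n=4,i=3: acc = 36+12 = 48
n=4,i=4: acc = 48+16 = 64
n=5,i=0: acc = 64+0 = 64
n=5,i=1: acc = 64+5 = 69
n=5,i=2: acc = 69+10 = 79
n=5,i=3: acc = 79+15 = 94
n=5,i=4: acc = 94+20 = 114
n=5,i=5: acc = 114+25 = 139
n=6,i=0: acc = 139+0 = 139
n=6,i=1: acc = 139+6 = 145
n=6,i=2: acc = 145+12 = 157
n=6,i=3: acc = 157+18 = 175
n=6,i=4: acc = 175+24 = 199
n=6,i=5: acc = 199+30 = 229
n=6,i=6: acc = 229+36 = 265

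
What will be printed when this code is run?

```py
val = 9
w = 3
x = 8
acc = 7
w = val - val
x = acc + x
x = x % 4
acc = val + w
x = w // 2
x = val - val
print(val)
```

9

w = 9-9 = 0
x = 7+8 = 15
x = 15%4 = 3
acc = 9+0 = 9
x = 0//2 = 0
x = 9-9 = 0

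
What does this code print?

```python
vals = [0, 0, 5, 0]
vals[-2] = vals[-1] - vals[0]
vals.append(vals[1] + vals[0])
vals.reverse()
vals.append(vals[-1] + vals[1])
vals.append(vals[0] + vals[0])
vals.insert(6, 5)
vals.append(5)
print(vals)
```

[0, 0, 0, 0, 0, 0, 5, 0, 5]

vals[-2] = vals[-1]-vals[0] = 0-0 = 0 → [0, 0, 0, 0]
append vals[1]+vals[0] = 0+0 = 0 → [0, 0, 0, 0, 0]
reverse → [0, 0, 0, 0, 0]
append vals[-1]+vals[1] = 0+0 = 0 → [0, 0, 0, 0, 0, 0]
append vals[0]+vals[0] = 0+0 = 0 → [0, 0, 0, 0, 0, 0, 0]
insert 5 at 6 → [0, 0, 0, 0, 0, 0, 5, 0]
append 5 → [0, 0, 0, 0, 0, 0, 5, 0, 5]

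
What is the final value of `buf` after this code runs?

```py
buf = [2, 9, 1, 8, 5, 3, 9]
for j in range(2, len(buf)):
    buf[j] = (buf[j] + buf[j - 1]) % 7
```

j=2: buf[2] = (1+9)%7 = 3 → [2, 9, 3, 8, 5, 3, 9]
j=3: buf[3] = (8+3)%7 = 4 → [2, 9, 3, 4, 5, 3, 9]
j=4: buf[4] = (5+4)%7 = 2 → [2, 9, 3, 4, 2, 3, 9]
j=5: buf[5] = (3+2)%7 = 5 → [2, 9, 3, 4, 2, 5, 9]
j=6: buf[6] = (9+5)%7 = 0 → [2, 9, 3, 4, 2, 5, 0]

[2, 9, 3, 4, 2, 5, 0]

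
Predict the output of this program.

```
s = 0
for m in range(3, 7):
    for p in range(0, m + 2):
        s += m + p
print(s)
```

m=3,p=0: s = 0+3 = 3
m=3,p=1: s = 3+4 = 7
m=3,p=2: s = 7+5 = 12
m=3,p=3: s = 12+6 = 18
m=3,p=4: s = 18+7 = 25
m=4,p=0: s = 25+4 = 29
m=4,p=1: s = 29+5 = 34
m=4,p=2: s = 34+6 = 40
m=4,p=3: s = 40+7 = 47
m=4,p=4: s = 47+8 = 55
m=4,p=5: s = 55+9 = 64
m=5,p=0: s = 64+5 = 69
m=5,p=1: s = 69+6 = 75
m=5,p=2: s = 75+7 = 82
m=5,p=3: s = 82+8 = 90
m=5,p=4: s = 90+9 = 99
m=5,p=5: s = 99+10 = 109
m=5,p=6: s = 109+11 = 120
m=6,p=0: s = 120+6 = 126
m=6,p=1: s = 126+7 = 133
m=6,p=2: s = 133+8 = 141
m=6,p=3: s = 141+9 = 150
m=6,p=4: s = 150+10 = 160
m=6,p=5: s = 160+11 = 171
m=6,p=6: s = 171+12 = 183
m=6,p=7: s = 183+13 = 196

196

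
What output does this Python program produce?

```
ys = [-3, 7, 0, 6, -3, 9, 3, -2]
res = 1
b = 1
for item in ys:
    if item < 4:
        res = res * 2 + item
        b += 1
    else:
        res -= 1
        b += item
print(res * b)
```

-1456

item=-3: <4, res = 1*2+(-3) = -1; b=2
item=7: not <4, res = (-1)-1 = -2; b=9
item=0: <4, res = (-2)*2+0 = -4; b=10
item=6: not <4, res = (-4)-1 = -5; b=16
item=-3: <4, res = (-5)*2+(-3) = -13; b=17
item=9: not <4, res = (-13)-1 = -14; b=26
item=3: <4, res = (-14)*2+3 = -25; b=27
item=-2: <4, res = (-25)*2+(-2) = -52; b=28
res*b = (-52)*28 = -1456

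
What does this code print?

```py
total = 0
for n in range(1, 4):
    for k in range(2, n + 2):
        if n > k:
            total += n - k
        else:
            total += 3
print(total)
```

16

n=1,k=2: not 1>2, total = 0+3 = 3
n=2,k=2: not 2>2, total = 3+3 = 6
n=2,k=3: not 2>3, total = 6+3 = 9
n=3,k=2: 3>2, total = 9+1 = 10
n=3,k=3: not 3>3, total = 10+3 = 13
n=3,k=4: not 3>4, total = 13+3 = 16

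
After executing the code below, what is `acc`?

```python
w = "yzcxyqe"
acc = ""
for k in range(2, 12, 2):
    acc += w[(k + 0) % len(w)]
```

k=2: add w[2]='c' → 'c'
k=4: add w[4]='y' → 'cy'
k=6: add w[6]='e' → 'cye'
k=8: add w[1]='z' → 'cyez'
k=10: add w[3]='x' → 'cyezx'

'cyezx'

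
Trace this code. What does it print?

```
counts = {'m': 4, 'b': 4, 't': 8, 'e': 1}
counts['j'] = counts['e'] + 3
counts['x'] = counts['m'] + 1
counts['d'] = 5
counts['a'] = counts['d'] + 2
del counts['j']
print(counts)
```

counts['j'] = counts['e']+3 = 4 → {'m': 4, 'b': 4, 't': 8, 'e': 1, 'j': 4}
counts['x'] = counts['m']+1 = 5 → {'m': 4, 'b': 4, 't': 8, 'e': 1, 'j': 4, 'x': 5}
counts['d'] = 5 → {'m': 4, 'b': 4, 't': 8, 'e': 1, 'j': 4, 'x': 5, 'd': 5}
counts['a'] = counts['d']+2 = 7 → {'m': 4, 'b': 4, 't': 8, 'e': 1, 'j': 4, 'x': 5, 'd': 5, 'a': 7}
del 'j' → {'m': 4, 'b': 4, 't': 8, 'e': 1, 'x': 5, 'd': 5, 'a': 7}

{'m': 4, 'b': 4, 't': 8, 'e': 1, 'x': 5, 'd': 5, 'a': 7}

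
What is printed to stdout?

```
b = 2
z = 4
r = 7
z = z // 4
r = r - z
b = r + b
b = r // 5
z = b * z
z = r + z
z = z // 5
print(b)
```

1

z = 4//4 = 1
r = 7-1 = 6
b = 6+2 = 8
b = 6//5 = 1
z = 1*1 = 1
z = 6+1 = 7
z = 7//5 = 1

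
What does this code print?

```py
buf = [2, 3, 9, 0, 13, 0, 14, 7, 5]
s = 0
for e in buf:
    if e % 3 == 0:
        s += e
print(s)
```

e=2: not %3==0
e=3: %3==0, s = 0+3 = 3
e=9: %3==0, s = 3+9 = 12
e=0: %3==0, s = 12+0 = 12
e=13: not %3==0
e=0: %3==0, s = 12+0 = 12
e=14: not %3==0
e=7: not %3==0
e=5: not %3==0

12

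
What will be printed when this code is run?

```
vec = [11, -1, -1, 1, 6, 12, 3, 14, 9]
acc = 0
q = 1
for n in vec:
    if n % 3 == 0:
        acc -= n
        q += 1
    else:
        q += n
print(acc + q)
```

n=11: not %3==0; q=12
n=-1: not %3==0; q=11
n=-1: not %3==0; q=10
n=1: not %3==0; q=11
n=6: %3==0, acc = 0-6 = -6; q=12
n=12: %3==0, acc = (-6)-12 = -18; q=13
n=3: %3==0, acc = (-18)-3 = -21; q=14
n=14: not %3==0; q=28
n=9: %3==0, acc = (-21)-9 = -30; q=29
acc+q = (-30)+29 = -1

-1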